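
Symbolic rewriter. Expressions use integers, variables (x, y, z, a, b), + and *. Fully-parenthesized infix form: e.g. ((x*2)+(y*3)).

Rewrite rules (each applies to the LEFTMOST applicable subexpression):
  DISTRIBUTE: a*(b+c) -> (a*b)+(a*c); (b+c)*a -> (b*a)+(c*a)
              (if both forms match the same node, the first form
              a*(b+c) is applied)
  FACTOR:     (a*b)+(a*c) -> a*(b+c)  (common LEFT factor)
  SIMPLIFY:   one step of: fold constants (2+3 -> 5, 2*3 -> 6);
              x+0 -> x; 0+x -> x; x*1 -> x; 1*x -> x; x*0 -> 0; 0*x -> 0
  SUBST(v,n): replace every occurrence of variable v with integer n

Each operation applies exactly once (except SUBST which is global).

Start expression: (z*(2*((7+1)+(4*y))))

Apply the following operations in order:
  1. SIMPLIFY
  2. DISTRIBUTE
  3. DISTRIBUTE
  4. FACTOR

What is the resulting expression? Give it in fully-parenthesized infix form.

Start: (z*(2*((7+1)+(4*y))))
Apply SIMPLIFY at RRL (target: (7+1)): (z*(2*((7+1)+(4*y)))) -> (z*(2*(8+(4*y))))
Apply DISTRIBUTE at R (target: (2*(8+(4*y)))): (z*(2*(8+(4*y)))) -> (z*((2*8)+(2*(4*y))))
Apply DISTRIBUTE at root (target: (z*((2*8)+(2*(4*y))))): (z*((2*8)+(2*(4*y)))) -> ((z*(2*8))+(z*(2*(4*y))))
Apply FACTOR at root (target: ((z*(2*8))+(z*(2*(4*y))))): ((z*(2*8))+(z*(2*(4*y)))) -> (z*((2*8)+(2*(4*y))))

Answer: (z*((2*8)+(2*(4*y))))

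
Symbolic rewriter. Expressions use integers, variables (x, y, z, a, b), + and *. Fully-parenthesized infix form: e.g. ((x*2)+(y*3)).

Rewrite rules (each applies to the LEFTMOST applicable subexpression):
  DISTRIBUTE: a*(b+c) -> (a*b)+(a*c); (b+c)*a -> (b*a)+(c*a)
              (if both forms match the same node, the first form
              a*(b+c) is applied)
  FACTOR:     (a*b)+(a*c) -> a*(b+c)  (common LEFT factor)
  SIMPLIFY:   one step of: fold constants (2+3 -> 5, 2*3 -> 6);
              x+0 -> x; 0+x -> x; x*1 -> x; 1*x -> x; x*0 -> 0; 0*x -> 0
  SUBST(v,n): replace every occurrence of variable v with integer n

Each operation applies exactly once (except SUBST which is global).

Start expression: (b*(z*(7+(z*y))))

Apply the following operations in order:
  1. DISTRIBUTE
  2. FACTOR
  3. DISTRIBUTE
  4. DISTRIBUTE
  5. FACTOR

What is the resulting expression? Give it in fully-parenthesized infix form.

Answer: (b*((z*7)+(z*(z*y))))

Derivation:
Start: (b*(z*(7+(z*y))))
Apply DISTRIBUTE at R (target: (z*(7+(z*y)))): (b*(z*(7+(z*y)))) -> (b*((z*7)+(z*(z*y))))
Apply FACTOR at R (target: ((z*7)+(z*(z*y)))): (b*((z*7)+(z*(z*y)))) -> (b*(z*(7+(z*y))))
Apply DISTRIBUTE at R (target: (z*(7+(z*y)))): (b*(z*(7+(z*y)))) -> (b*((z*7)+(z*(z*y))))
Apply DISTRIBUTE at root (target: (b*((z*7)+(z*(z*y))))): (b*((z*7)+(z*(z*y)))) -> ((b*(z*7))+(b*(z*(z*y))))
Apply FACTOR at root (target: ((b*(z*7))+(b*(z*(z*y))))): ((b*(z*7))+(b*(z*(z*y)))) -> (b*((z*7)+(z*(z*y))))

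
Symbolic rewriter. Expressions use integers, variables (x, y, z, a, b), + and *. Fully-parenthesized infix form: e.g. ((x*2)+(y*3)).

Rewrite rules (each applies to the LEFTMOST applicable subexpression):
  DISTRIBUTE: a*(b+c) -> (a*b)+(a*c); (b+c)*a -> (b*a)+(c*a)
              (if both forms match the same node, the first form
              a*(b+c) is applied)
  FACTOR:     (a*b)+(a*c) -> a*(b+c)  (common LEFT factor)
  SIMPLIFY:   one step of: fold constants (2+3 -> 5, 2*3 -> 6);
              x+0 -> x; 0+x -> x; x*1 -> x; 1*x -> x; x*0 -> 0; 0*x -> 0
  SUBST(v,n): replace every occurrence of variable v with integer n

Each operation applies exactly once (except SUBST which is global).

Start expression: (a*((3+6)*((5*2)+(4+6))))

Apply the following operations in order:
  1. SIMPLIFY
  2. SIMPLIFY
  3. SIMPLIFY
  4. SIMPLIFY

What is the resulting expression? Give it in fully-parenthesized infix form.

Start: (a*((3+6)*((5*2)+(4+6))))
Apply SIMPLIFY at RL (target: (3+6)): (a*((3+6)*((5*2)+(4+6)))) -> (a*(9*((5*2)+(4+6))))
Apply SIMPLIFY at RRL (target: (5*2)): (a*(9*((5*2)+(4+6)))) -> (a*(9*(10+(4+6))))
Apply SIMPLIFY at RRR (target: (4+6)): (a*(9*(10+(4+6)))) -> (a*(9*(10+10)))
Apply SIMPLIFY at RR (target: (10+10)): (a*(9*(10+10))) -> (a*(9*20))

Answer: (a*(9*20))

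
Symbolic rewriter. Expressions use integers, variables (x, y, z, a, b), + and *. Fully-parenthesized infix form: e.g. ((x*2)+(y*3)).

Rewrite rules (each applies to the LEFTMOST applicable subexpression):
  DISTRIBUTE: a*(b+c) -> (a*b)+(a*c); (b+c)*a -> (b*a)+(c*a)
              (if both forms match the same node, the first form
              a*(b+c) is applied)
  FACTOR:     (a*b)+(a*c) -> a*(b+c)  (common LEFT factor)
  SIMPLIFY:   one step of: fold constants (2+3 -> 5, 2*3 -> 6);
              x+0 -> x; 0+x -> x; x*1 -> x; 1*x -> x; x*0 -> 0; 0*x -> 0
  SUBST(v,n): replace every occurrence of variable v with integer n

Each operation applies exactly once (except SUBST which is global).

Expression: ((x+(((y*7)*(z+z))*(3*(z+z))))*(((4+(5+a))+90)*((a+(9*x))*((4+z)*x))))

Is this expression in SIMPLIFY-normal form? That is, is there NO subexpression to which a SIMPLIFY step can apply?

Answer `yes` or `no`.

Answer: yes

Derivation:
Expression: ((x+(((y*7)*(z+z))*(3*(z+z))))*(((4+(5+a))+90)*((a+(9*x))*((4+z)*x))))
Scanning for simplifiable subexpressions (pre-order)...
  at root: ((x+(((y*7)*(z+z))*(3*(z+z))))*(((4+(5+a))+90)*((a+(9*x))*((4+z)*x)))) (not simplifiable)
  at L: (x+(((y*7)*(z+z))*(3*(z+z)))) (not simplifiable)
  at LR: (((y*7)*(z+z))*(3*(z+z))) (not simplifiable)
  at LRL: ((y*7)*(z+z)) (not simplifiable)
  at LRLL: (y*7) (not simplifiable)
  at LRLR: (z+z) (not simplifiable)
  at LRR: (3*(z+z)) (not simplifiable)
  at LRRR: (z+z) (not simplifiable)
  at R: (((4+(5+a))+90)*((a+(9*x))*((4+z)*x))) (not simplifiable)
  at RL: ((4+(5+a))+90) (not simplifiable)
  at RLL: (4+(5+a)) (not simplifiable)
  at RLLR: (5+a) (not simplifiable)
  at RR: ((a+(9*x))*((4+z)*x)) (not simplifiable)
  at RRL: (a+(9*x)) (not simplifiable)
  at RRLR: (9*x) (not simplifiable)
  at RRR: ((4+z)*x) (not simplifiable)
  at RRRL: (4+z) (not simplifiable)
Result: no simplifiable subexpression found -> normal form.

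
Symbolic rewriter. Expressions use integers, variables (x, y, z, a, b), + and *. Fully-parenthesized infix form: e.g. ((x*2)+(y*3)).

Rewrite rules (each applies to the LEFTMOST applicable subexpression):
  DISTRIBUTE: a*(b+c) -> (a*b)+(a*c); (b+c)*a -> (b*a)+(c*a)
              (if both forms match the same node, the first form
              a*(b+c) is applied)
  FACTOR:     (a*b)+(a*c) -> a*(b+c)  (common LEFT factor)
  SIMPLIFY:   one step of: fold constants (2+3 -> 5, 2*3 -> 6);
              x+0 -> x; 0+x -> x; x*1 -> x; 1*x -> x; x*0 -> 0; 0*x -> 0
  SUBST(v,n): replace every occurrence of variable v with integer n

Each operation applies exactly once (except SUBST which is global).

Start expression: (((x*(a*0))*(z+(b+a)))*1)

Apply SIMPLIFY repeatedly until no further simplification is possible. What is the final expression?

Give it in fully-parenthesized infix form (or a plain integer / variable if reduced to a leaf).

Answer: 0

Derivation:
Start: (((x*(a*0))*(z+(b+a)))*1)
Step 1: at root: (((x*(a*0))*(z+(b+a)))*1) -> ((x*(a*0))*(z+(b+a))); overall: (((x*(a*0))*(z+(b+a)))*1) -> ((x*(a*0))*(z+(b+a)))
Step 2: at LR: (a*0) -> 0; overall: ((x*(a*0))*(z+(b+a))) -> ((x*0)*(z+(b+a)))
Step 3: at L: (x*0) -> 0; overall: ((x*0)*(z+(b+a))) -> (0*(z+(b+a)))
Step 4: at root: (0*(z+(b+a))) -> 0; overall: (0*(z+(b+a))) -> 0
Fixed point: 0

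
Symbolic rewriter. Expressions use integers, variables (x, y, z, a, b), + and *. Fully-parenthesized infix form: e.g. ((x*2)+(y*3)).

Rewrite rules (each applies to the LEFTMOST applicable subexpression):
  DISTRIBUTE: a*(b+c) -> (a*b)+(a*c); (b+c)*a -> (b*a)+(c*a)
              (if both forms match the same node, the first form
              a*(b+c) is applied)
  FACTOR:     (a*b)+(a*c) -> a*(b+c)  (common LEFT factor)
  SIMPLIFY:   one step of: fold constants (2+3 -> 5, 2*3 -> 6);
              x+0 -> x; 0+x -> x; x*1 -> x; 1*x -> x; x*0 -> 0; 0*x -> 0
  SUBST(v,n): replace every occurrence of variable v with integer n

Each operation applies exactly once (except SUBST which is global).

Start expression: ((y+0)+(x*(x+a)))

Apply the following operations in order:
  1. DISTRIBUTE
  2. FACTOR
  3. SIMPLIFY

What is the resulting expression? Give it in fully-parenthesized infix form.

Answer: (y+(x*(x+a)))

Derivation:
Start: ((y+0)+(x*(x+a)))
Apply DISTRIBUTE at R (target: (x*(x+a))): ((y+0)+(x*(x+a))) -> ((y+0)+((x*x)+(x*a)))
Apply FACTOR at R (target: ((x*x)+(x*a))): ((y+0)+((x*x)+(x*a))) -> ((y+0)+(x*(x+a)))
Apply SIMPLIFY at L (target: (y+0)): ((y+0)+(x*(x+a))) -> (y+(x*(x+a)))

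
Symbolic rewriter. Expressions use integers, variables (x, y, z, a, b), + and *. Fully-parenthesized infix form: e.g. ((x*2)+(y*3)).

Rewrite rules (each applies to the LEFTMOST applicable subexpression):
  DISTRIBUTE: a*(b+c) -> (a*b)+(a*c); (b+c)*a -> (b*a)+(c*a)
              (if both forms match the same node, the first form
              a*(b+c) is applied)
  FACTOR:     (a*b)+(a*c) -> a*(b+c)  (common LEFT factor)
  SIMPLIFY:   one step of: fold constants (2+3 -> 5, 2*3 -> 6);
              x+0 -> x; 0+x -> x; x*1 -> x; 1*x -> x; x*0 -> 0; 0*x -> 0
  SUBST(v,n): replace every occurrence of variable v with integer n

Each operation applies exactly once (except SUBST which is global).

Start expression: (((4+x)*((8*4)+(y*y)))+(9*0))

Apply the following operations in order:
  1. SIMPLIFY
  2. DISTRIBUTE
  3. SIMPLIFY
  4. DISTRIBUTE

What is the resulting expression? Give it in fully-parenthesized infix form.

Start: (((4+x)*((8*4)+(y*y)))+(9*0))
Apply SIMPLIFY at LRL (target: (8*4)): (((4+x)*((8*4)+(y*y)))+(9*0)) -> (((4+x)*(32+(y*y)))+(9*0))
Apply DISTRIBUTE at L (target: ((4+x)*(32+(y*y)))): (((4+x)*(32+(y*y)))+(9*0)) -> ((((4+x)*32)+((4+x)*(y*y)))+(9*0))
Apply SIMPLIFY at R (target: (9*0)): ((((4+x)*32)+((4+x)*(y*y)))+(9*0)) -> ((((4+x)*32)+((4+x)*(y*y)))+0)
Apply DISTRIBUTE at LL (target: ((4+x)*32)): ((((4+x)*32)+((4+x)*(y*y)))+0) -> ((((4*32)+(x*32))+((4+x)*(y*y)))+0)

Answer: ((((4*32)+(x*32))+((4+x)*(y*y)))+0)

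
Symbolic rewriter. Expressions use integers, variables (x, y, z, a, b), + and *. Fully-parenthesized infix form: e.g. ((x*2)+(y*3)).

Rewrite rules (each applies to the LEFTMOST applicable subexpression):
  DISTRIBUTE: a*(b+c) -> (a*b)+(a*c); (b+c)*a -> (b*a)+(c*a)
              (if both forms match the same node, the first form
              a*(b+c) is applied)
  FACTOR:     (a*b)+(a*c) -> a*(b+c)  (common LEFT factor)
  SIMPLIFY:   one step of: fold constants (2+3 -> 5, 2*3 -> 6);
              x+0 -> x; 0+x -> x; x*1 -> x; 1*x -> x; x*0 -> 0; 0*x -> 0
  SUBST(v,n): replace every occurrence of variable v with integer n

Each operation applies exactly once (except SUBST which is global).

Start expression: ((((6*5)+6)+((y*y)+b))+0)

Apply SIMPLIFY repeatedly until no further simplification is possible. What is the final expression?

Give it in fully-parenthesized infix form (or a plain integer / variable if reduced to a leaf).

Start: ((((6*5)+6)+((y*y)+b))+0)
Step 1: at root: ((((6*5)+6)+((y*y)+b))+0) -> (((6*5)+6)+((y*y)+b)); overall: ((((6*5)+6)+((y*y)+b))+0) -> (((6*5)+6)+((y*y)+b))
Step 2: at LL: (6*5) -> 30; overall: (((6*5)+6)+((y*y)+b)) -> ((30+6)+((y*y)+b))
Step 3: at L: (30+6) -> 36; overall: ((30+6)+((y*y)+b)) -> (36+((y*y)+b))
Fixed point: (36+((y*y)+b))

Answer: (36+((y*y)+b))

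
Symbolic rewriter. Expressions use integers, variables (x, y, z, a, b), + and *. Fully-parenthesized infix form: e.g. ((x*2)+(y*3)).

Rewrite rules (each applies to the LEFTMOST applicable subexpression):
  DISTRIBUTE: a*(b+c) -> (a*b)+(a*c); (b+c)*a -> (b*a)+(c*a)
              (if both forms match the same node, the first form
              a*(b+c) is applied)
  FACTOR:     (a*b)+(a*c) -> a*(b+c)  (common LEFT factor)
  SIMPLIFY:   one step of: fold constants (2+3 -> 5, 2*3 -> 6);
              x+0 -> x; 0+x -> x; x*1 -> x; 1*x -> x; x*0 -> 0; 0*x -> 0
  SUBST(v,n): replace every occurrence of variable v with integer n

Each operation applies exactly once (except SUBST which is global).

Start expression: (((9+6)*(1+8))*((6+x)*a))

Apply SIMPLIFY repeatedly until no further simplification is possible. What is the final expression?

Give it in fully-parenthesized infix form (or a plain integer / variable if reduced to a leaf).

Answer: (135*((6+x)*a))

Derivation:
Start: (((9+6)*(1+8))*((6+x)*a))
Step 1: at LL: (9+6) -> 15; overall: (((9+6)*(1+8))*((6+x)*a)) -> ((15*(1+8))*((6+x)*a))
Step 2: at LR: (1+8) -> 9; overall: ((15*(1+8))*((6+x)*a)) -> ((15*9)*((6+x)*a))
Step 3: at L: (15*9) -> 135; overall: ((15*9)*((6+x)*a)) -> (135*((6+x)*a))
Fixed point: (135*((6+x)*a))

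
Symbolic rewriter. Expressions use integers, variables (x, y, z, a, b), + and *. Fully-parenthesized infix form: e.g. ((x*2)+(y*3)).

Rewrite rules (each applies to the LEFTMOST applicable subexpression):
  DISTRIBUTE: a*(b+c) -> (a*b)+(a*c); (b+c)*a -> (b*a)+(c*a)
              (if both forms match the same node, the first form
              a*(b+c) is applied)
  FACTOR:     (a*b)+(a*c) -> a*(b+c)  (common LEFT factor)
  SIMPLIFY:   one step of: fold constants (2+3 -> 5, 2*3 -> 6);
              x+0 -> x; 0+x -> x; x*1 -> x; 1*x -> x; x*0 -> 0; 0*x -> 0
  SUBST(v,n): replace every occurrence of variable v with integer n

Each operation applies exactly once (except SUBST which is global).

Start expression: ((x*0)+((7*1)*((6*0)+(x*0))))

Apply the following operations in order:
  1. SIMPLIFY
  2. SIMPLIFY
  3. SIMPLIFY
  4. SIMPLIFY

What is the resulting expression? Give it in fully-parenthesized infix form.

Start: ((x*0)+((7*1)*((6*0)+(x*0))))
Apply SIMPLIFY at L (target: (x*0)): ((x*0)+((7*1)*((6*0)+(x*0)))) -> (0+((7*1)*((6*0)+(x*0))))
Apply SIMPLIFY at root (target: (0+((7*1)*((6*0)+(x*0))))): (0+((7*1)*((6*0)+(x*0)))) -> ((7*1)*((6*0)+(x*0)))
Apply SIMPLIFY at L (target: (7*1)): ((7*1)*((6*0)+(x*0))) -> (7*((6*0)+(x*0)))
Apply SIMPLIFY at RL (target: (6*0)): (7*((6*0)+(x*0))) -> (7*(0+(x*0)))

Answer: (7*(0+(x*0)))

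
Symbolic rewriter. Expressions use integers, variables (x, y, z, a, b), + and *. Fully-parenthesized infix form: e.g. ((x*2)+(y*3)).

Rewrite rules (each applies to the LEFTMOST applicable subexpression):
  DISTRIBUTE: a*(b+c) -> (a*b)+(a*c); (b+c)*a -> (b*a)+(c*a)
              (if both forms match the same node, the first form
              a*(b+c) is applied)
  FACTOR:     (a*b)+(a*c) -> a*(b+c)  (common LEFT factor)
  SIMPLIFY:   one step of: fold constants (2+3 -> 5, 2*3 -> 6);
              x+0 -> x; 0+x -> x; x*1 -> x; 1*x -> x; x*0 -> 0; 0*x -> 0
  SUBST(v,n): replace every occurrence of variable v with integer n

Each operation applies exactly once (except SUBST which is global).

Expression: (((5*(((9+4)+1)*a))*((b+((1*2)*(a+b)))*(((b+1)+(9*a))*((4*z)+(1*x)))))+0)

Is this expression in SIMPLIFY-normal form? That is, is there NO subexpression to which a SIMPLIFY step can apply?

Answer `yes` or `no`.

Answer: no

Derivation:
Expression: (((5*(((9+4)+1)*a))*((b+((1*2)*(a+b)))*(((b+1)+(9*a))*((4*z)+(1*x)))))+0)
Scanning for simplifiable subexpressions (pre-order)...
  at root: (((5*(((9+4)+1)*a))*((b+((1*2)*(a+b)))*(((b+1)+(9*a))*((4*z)+(1*x)))))+0) (SIMPLIFIABLE)
  at L: ((5*(((9+4)+1)*a))*((b+((1*2)*(a+b)))*(((b+1)+(9*a))*((4*z)+(1*x))))) (not simplifiable)
  at LL: (5*(((9+4)+1)*a)) (not simplifiable)
  at LLR: (((9+4)+1)*a) (not simplifiable)
  at LLRL: ((9+4)+1) (not simplifiable)
  at LLRLL: (9+4) (SIMPLIFIABLE)
  at LR: ((b+((1*2)*(a+b)))*(((b+1)+(9*a))*((4*z)+(1*x)))) (not simplifiable)
  at LRL: (b+((1*2)*(a+b))) (not simplifiable)
  at LRLR: ((1*2)*(a+b)) (not simplifiable)
  at LRLRL: (1*2) (SIMPLIFIABLE)
  at LRLRR: (a+b) (not simplifiable)
  at LRR: (((b+1)+(9*a))*((4*z)+(1*x))) (not simplifiable)
  at LRRL: ((b+1)+(9*a)) (not simplifiable)
  at LRRLL: (b+1) (not simplifiable)
  at LRRLR: (9*a) (not simplifiable)
  at LRRR: ((4*z)+(1*x)) (not simplifiable)
  at LRRRL: (4*z) (not simplifiable)
  at LRRRR: (1*x) (SIMPLIFIABLE)
Found simplifiable subexpr at path root: (((5*(((9+4)+1)*a))*((b+((1*2)*(a+b)))*(((b+1)+(9*a))*((4*z)+(1*x)))))+0)
One SIMPLIFY step would give: ((5*(((9+4)+1)*a))*((b+((1*2)*(a+b)))*(((b+1)+(9*a))*((4*z)+(1*x)))))
-> NOT in normal form.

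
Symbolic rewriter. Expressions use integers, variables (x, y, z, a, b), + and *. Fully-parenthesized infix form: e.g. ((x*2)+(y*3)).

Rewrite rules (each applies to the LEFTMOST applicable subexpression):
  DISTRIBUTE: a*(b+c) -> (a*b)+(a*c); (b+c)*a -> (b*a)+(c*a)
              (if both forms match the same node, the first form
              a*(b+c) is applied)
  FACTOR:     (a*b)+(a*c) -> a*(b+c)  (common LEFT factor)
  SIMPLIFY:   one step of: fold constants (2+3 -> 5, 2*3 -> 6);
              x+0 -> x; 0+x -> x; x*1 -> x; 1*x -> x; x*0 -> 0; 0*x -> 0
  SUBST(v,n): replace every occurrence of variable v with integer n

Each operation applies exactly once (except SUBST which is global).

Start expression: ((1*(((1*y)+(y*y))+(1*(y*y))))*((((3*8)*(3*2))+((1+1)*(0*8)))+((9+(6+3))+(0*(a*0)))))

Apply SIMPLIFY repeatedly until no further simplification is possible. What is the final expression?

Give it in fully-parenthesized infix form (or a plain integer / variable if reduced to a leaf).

Start: ((1*(((1*y)+(y*y))+(1*(y*y))))*((((3*8)*(3*2))+((1+1)*(0*8)))+((9+(6+3))+(0*(a*0)))))
Step 1: at L: (1*(((1*y)+(y*y))+(1*(y*y)))) -> (((1*y)+(y*y))+(1*(y*y))); overall: ((1*(((1*y)+(y*y))+(1*(y*y))))*((((3*8)*(3*2))+((1+1)*(0*8)))+((9+(6+3))+(0*(a*0))))) -> ((((1*y)+(y*y))+(1*(y*y)))*((((3*8)*(3*2))+((1+1)*(0*8)))+((9+(6+3))+(0*(a*0)))))
Step 2: at LLL: (1*y) -> y; overall: ((((1*y)+(y*y))+(1*(y*y)))*((((3*8)*(3*2))+((1+1)*(0*8)))+((9+(6+3))+(0*(a*0))))) -> (((y+(y*y))+(1*(y*y)))*((((3*8)*(3*2))+((1+1)*(0*8)))+((9+(6+3))+(0*(a*0)))))
Step 3: at LR: (1*(y*y)) -> (y*y); overall: (((y+(y*y))+(1*(y*y)))*((((3*8)*(3*2))+((1+1)*(0*8)))+((9+(6+3))+(0*(a*0))))) -> (((y+(y*y))+(y*y))*((((3*8)*(3*2))+((1+1)*(0*8)))+((9+(6+3))+(0*(a*0)))))
Step 4: at RLLL: (3*8) -> 24; overall: (((y+(y*y))+(y*y))*((((3*8)*(3*2))+((1+1)*(0*8)))+((9+(6+3))+(0*(a*0))))) -> (((y+(y*y))+(y*y))*(((24*(3*2))+((1+1)*(0*8)))+((9+(6+3))+(0*(a*0)))))
Step 5: at RLLR: (3*2) -> 6; overall: (((y+(y*y))+(y*y))*(((24*(3*2))+((1+1)*(0*8)))+((9+(6+3))+(0*(a*0))))) -> (((y+(y*y))+(y*y))*(((24*6)+((1+1)*(0*8)))+((9+(6+3))+(0*(a*0)))))
Step 6: at RLL: (24*6) -> 144; overall: (((y+(y*y))+(y*y))*(((24*6)+((1+1)*(0*8)))+((9+(6+3))+(0*(a*0))))) -> (((y+(y*y))+(y*y))*((144+((1+1)*(0*8)))+((9+(6+3))+(0*(a*0)))))
Step 7: at RLRL: (1+1) -> 2; overall: (((y+(y*y))+(y*y))*((144+((1+1)*(0*8)))+((9+(6+3))+(0*(a*0))))) -> (((y+(y*y))+(y*y))*((144+(2*(0*8)))+((9+(6+3))+(0*(a*0)))))
Step 8: at RLRR: (0*8) -> 0; overall: (((y+(y*y))+(y*y))*((144+(2*(0*8)))+((9+(6+3))+(0*(a*0))))) -> (((y+(y*y))+(y*y))*((144+(2*0))+((9+(6+3))+(0*(a*0)))))
Step 9: at RLR: (2*0) -> 0; overall: (((y+(y*y))+(y*y))*((144+(2*0))+((9+(6+3))+(0*(a*0))))) -> (((y+(y*y))+(y*y))*((144+0)+((9+(6+3))+(0*(a*0)))))
Step 10: at RL: (144+0) -> 144; overall: (((y+(y*y))+(y*y))*((144+0)+((9+(6+3))+(0*(a*0))))) -> (((y+(y*y))+(y*y))*(144+((9+(6+3))+(0*(a*0)))))
Step 11: at RRLR: (6+3) -> 9; overall: (((y+(y*y))+(y*y))*(144+((9+(6+3))+(0*(a*0))))) -> (((y+(y*y))+(y*y))*(144+((9+9)+(0*(a*0)))))
Step 12: at RRL: (9+9) -> 18; overall: (((y+(y*y))+(y*y))*(144+((9+9)+(0*(a*0))))) -> (((y+(y*y))+(y*y))*(144+(18+(0*(a*0)))))
Step 13: at RRR: (0*(a*0)) -> 0; overall: (((y+(y*y))+(y*y))*(144+(18+(0*(a*0))))) -> (((y+(y*y))+(y*y))*(144+(18+0)))
Step 14: at RR: (18+0) -> 18; overall: (((y+(y*y))+(y*y))*(144+(18+0))) -> (((y+(y*y))+(y*y))*(144+18))
Step 15: at R: (144+18) -> 162; overall: (((y+(y*y))+(y*y))*(144+18)) -> (((y+(y*y))+(y*y))*162)
Fixed point: (((y+(y*y))+(y*y))*162)

Answer: (((y+(y*y))+(y*y))*162)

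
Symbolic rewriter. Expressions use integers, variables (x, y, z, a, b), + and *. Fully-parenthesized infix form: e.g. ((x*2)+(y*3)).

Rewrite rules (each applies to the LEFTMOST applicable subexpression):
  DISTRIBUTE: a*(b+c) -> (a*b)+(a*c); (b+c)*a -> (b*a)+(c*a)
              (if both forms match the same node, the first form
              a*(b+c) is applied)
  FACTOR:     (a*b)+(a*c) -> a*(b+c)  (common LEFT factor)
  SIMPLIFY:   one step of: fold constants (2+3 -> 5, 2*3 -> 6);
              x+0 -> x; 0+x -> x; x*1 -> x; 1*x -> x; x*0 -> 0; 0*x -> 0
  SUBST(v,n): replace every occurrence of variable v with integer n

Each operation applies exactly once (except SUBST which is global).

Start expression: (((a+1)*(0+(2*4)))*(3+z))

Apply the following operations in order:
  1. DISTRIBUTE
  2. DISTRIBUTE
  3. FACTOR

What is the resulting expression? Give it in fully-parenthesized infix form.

Start: (((a+1)*(0+(2*4)))*(3+z))
Apply DISTRIBUTE at root (target: (((a+1)*(0+(2*4)))*(3+z))): (((a+1)*(0+(2*4)))*(3+z)) -> ((((a+1)*(0+(2*4)))*3)+(((a+1)*(0+(2*4)))*z))
Apply DISTRIBUTE at LL (target: ((a+1)*(0+(2*4)))): ((((a+1)*(0+(2*4)))*3)+(((a+1)*(0+(2*4)))*z)) -> (((((a+1)*0)+((a+1)*(2*4)))*3)+(((a+1)*(0+(2*4)))*z))
Apply FACTOR at LL (target: (((a+1)*0)+((a+1)*(2*4)))): (((((a+1)*0)+((a+1)*(2*4)))*3)+(((a+1)*(0+(2*4)))*z)) -> ((((a+1)*(0+(2*4)))*3)+(((a+1)*(0+(2*4)))*z))

Answer: ((((a+1)*(0+(2*4)))*3)+(((a+1)*(0+(2*4)))*z))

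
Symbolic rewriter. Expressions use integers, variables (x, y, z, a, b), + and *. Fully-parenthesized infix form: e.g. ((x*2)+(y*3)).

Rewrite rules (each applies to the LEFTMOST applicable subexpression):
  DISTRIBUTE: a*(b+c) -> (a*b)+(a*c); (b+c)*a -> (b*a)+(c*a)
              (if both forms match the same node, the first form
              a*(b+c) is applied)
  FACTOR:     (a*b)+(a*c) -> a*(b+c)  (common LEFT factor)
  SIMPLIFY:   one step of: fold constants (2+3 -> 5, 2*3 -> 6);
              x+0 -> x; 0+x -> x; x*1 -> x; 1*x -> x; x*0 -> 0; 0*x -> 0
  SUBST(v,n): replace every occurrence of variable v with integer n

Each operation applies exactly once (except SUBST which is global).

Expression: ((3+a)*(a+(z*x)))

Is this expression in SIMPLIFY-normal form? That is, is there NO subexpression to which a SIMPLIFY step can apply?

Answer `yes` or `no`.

Answer: yes

Derivation:
Expression: ((3+a)*(a+(z*x)))
Scanning for simplifiable subexpressions (pre-order)...
  at root: ((3+a)*(a+(z*x))) (not simplifiable)
  at L: (3+a) (not simplifiable)
  at R: (a+(z*x)) (not simplifiable)
  at RR: (z*x) (not simplifiable)
Result: no simplifiable subexpression found -> normal form.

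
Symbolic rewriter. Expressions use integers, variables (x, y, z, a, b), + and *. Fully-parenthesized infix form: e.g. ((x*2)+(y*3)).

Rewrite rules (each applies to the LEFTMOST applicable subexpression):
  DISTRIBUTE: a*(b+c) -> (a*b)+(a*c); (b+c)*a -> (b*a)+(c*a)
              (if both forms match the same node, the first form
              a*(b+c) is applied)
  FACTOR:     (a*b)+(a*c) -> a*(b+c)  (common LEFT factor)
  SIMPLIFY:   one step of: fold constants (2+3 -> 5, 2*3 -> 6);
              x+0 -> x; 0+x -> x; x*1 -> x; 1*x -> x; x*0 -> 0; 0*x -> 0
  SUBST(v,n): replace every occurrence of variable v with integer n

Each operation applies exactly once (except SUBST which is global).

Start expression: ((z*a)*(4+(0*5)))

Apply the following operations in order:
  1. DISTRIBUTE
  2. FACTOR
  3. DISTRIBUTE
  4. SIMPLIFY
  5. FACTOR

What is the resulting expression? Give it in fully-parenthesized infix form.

Start: ((z*a)*(4+(0*5)))
Apply DISTRIBUTE at root (target: ((z*a)*(4+(0*5)))): ((z*a)*(4+(0*5))) -> (((z*a)*4)+((z*a)*(0*5)))
Apply FACTOR at root (target: (((z*a)*4)+((z*a)*(0*5)))): (((z*a)*4)+((z*a)*(0*5))) -> ((z*a)*(4+(0*5)))
Apply DISTRIBUTE at root (target: ((z*a)*(4+(0*5)))): ((z*a)*(4+(0*5))) -> (((z*a)*4)+((z*a)*(0*5)))
Apply SIMPLIFY at RR (target: (0*5)): (((z*a)*4)+((z*a)*(0*5))) -> (((z*a)*4)+((z*a)*0))
Apply FACTOR at root (target: (((z*a)*4)+((z*a)*0))): (((z*a)*4)+((z*a)*0)) -> ((z*a)*(4+0))

Answer: ((z*a)*(4+0))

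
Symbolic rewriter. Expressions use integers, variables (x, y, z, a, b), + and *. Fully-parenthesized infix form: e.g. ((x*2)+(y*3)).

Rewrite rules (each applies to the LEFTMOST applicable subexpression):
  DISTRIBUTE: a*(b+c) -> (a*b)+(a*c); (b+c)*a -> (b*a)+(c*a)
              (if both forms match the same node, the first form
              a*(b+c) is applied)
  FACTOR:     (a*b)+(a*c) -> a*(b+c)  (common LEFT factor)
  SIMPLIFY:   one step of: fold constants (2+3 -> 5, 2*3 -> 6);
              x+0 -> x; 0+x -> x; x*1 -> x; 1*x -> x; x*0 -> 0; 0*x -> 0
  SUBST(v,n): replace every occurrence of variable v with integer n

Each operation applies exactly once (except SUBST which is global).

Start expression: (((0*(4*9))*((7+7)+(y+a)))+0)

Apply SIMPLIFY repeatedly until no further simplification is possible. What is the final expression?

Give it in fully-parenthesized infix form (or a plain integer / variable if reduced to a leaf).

Answer: 0

Derivation:
Start: (((0*(4*9))*((7+7)+(y+a)))+0)
Step 1: at root: (((0*(4*9))*((7+7)+(y+a)))+0) -> ((0*(4*9))*((7+7)+(y+a))); overall: (((0*(4*9))*((7+7)+(y+a)))+0) -> ((0*(4*9))*((7+7)+(y+a)))
Step 2: at L: (0*(4*9)) -> 0; overall: ((0*(4*9))*((7+7)+(y+a))) -> (0*((7+7)+(y+a)))
Step 3: at root: (0*((7+7)+(y+a))) -> 0; overall: (0*((7+7)+(y+a))) -> 0
Fixed point: 0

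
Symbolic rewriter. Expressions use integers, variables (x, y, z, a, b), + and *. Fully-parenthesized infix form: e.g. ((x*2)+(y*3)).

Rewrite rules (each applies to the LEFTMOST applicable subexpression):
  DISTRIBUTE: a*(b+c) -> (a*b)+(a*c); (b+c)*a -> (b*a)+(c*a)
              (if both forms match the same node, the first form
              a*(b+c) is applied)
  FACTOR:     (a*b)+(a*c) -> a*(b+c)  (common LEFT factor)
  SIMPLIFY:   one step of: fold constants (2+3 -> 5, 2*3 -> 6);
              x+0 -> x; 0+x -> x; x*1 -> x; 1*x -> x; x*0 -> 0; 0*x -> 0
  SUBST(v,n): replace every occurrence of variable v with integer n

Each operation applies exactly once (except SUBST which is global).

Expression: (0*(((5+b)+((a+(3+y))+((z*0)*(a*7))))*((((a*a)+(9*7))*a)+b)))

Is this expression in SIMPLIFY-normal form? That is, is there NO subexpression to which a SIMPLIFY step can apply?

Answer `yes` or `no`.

Answer: no

Derivation:
Expression: (0*(((5+b)+((a+(3+y))+((z*0)*(a*7))))*((((a*a)+(9*7))*a)+b)))
Scanning for simplifiable subexpressions (pre-order)...
  at root: (0*(((5+b)+((a+(3+y))+((z*0)*(a*7))))*((((a*a)+(9*7))*a)+b))) (SIMPLIFIABLE)
  at R: (((5+b)+((a+(3+y))+((z*0)*(a*7))))*((((a*a)+(9*7))*a)+b)) (not simplifiable)
  at RL: ((5+b)+((a+(3+y))+((z*0)*(a*7)))) (not simplifiable)
  at RLL: (5+b) (not simplifiable)
  at RLR: ((a+(3+y))+((z*0)*(a*7))) (not simplifiable)
  at RLRL: (a+(3+y)) (not simplifiable)
  at RLRLR: (3+y) (not simplifiable)
  at RLRR: ((z*0)*(a*7)) (not simplifiable)
  at RLRRL: (z*0) (SIMPLIFIABLE)
  at RLRRR: (a*7) (not simplifiable)
  at RR: ((((a*a)+(9*7))*a)+b) (not simplifiable)
  at RRL: (((a*a)+(9*7))*a) (not simplifiable)
  at RRLL: ((a*a)+(9*7)) (not simplifiable)
  at RRLLL: (a*a) (not simplifiable)
  at RRLLR: (9*7) (SIMPLIFIABLE)
Found simplifiable subexpr at path root: (0*(((5+b)+((a+(3+y))+((z*0)*(a*7))))*((((a*a)+(9*7))*a)+b)))
One SIMPLIFY step would give: 0
-> NOT in normal form.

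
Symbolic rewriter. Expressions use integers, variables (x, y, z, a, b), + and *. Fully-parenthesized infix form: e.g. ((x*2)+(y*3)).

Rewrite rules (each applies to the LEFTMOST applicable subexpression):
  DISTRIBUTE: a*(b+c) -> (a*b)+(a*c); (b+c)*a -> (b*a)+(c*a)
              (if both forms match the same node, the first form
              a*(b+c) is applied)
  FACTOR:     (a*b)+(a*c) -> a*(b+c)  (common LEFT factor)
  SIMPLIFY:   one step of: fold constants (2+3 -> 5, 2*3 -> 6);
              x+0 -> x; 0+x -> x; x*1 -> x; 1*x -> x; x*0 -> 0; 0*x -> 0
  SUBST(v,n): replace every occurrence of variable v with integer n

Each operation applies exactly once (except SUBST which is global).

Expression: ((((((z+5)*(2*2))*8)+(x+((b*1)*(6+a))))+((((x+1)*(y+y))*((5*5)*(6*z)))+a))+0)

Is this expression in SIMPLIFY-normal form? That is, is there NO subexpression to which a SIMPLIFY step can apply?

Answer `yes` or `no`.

Answer: no

Derivation:
Expression: ((((((z+5)*(2*2))*8)+(x+((b*1)*(6+a))))+((((x+1)*(y+y))*((5*5)*(6*z)))+a))+0)
Scanning for simplifiable subexpressions (pre-order)...
  at root: ((((((z+5)*(2*2))*8)+(x+((b*1)*(6+a))))+((((x+1)*(y+y))*((5*5)*(6*z)))+a))+0) (SIMPLIFIABLE)
  at L: (((((z+5)*(2*2))*8)+(x+((b*1)*(6+a))))+((((x+1)*(y+y))*((5*5)*(6*z)))+a)) (not simplifiable)
  at LL: ((((z+5)*(2*2))*8)+(x+((b*1)*(6+a)))) (not simplifiable)
  at LLL: (((z+5)*(2*2))*8) (not simplifiable)
  at LLLL: ((z+5)*(2*2)) (not simplifiable)
  at LLLLL: (z+5) (not simplifiable)
  at LLLLR: (2*2) (SIMPLIFIABLE)
  at LLR: (x+((b*1)*(6+a))) (not simplifiable)
  at LLRR: ((b*1)*(6+a)) (not simplifiable)
  at LLRRL: (b*1) (SIMPLIFIABLE)
  at LLRRR: (6+a) (not simplifiable)
  at LR: ((((x+1)*(y+y))*((5*5)*(6*z)))+a) (not simplifiable)
  at LRL: (((x+1)*(y+y))*((5*5)*(6*z))) (not simplifiable)
  at LRLL: ((x+1)*(y+y)) (not simplifiable)
  at LRLLL: (x+1) (not simplifiable)
  at LRLLR: (y+y) (not simplifiable)
  at LRLR: ((5*5)*(6*z)) (not simplifiable)
  at LRLRL: (5*5) (SIMPLIFIABLE)
  at LRLRR: (6*z) (not simplifiable)
Found simplifiable subexpr at path root: ((((((z+5)*(2*2))*8)+(x+((b*1)*(6+a))))+((((x+1)*(y+y))*((5*5)*(6*z)))+a))+0)
One SIMPLIFY step would give: (((((z+5)*(2*2))*8)+(x+((b*1)*(6+a))))+((((x+1)*(y+y))*((5*5)*(6*z)))+a))
-> NOT in normal form.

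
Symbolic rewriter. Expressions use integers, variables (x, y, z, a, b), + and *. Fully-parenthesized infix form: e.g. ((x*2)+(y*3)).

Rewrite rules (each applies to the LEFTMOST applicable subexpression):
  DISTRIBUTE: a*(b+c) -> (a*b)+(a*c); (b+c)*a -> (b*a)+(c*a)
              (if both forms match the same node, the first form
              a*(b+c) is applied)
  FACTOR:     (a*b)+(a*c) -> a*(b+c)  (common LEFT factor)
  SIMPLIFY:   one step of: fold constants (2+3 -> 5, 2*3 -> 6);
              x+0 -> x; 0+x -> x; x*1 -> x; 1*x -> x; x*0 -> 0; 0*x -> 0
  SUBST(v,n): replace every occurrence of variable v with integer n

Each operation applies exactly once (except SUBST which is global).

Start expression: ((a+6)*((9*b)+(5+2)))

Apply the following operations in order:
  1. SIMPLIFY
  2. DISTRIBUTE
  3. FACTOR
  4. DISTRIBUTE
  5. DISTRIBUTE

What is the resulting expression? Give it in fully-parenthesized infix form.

Start: ((a+6)*((9*b)+(5+2)))
Apply SIMPLIFY at RR (target: (5+2)): ((a+6)*((9*b)+(5+2))) -> ((a+6)*((9*b)+7))
Apply DISTRIBUTE at root (target: ((a+6)*((9*b)+7))): ((a+6)*((9*b)+7)) -> (((a+6)*(9*b))+((a+6)*7))
Apply FACTOR at root (target: (((a+6)*(9*b))+((a+6)*7))): (((a+6)*(9*b))+((a+6)*7)) -> ((a+6)*((9*b)+7))
Apply DISTRIBUTE at root (target: ((a+6)*((9*b)+7))): ((a+6)*((9*b)+7)) -> (((a+6)*(9*b))+((a+6)*7))
Apply DISTRIBUTE at L (target: ((a+6)*(9*b))): (((a+6)*(9*b))+((a+6)*7)) -> (((a*(9*b))+(6*(9*b)))+((a+6)*7))

Answer: (((a*(9*b))+(6*(9*b)))+((a+6)*7))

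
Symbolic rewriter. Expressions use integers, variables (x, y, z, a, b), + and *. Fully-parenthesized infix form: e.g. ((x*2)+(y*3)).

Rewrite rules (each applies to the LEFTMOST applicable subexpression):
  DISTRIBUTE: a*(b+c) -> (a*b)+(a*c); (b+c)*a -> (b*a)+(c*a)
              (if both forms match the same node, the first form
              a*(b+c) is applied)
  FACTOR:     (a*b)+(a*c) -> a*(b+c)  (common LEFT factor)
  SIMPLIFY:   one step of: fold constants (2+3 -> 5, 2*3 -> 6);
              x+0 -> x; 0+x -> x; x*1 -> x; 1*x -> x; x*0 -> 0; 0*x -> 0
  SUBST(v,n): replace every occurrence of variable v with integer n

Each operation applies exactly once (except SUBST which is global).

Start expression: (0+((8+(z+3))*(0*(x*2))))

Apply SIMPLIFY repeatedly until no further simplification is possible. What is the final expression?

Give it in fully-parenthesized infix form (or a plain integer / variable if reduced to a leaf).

Answer: 0

Derivation:
Start: (0+((8+(z+3))*(0*(x*2))))
Step 1: at root: (0+((8+(z+3))*(0*(x*2)))) -> ((8+(z+3))*(0*(x*2))); overall: (0+((8+(z+3))*(0*(x*2)))) -> ((8+(z+3))*(0*(x*2)))
Step 2: at R: (0*(x*2)) -> 0; overall: ((8+(z+3))*(0*(x*2))) -> ((8+(z+3))*0)
Step 3: at root: ((8+(z+3))*0) -> 0; overall: ((8+(z+3))*0) -> 0
Fixed point: 0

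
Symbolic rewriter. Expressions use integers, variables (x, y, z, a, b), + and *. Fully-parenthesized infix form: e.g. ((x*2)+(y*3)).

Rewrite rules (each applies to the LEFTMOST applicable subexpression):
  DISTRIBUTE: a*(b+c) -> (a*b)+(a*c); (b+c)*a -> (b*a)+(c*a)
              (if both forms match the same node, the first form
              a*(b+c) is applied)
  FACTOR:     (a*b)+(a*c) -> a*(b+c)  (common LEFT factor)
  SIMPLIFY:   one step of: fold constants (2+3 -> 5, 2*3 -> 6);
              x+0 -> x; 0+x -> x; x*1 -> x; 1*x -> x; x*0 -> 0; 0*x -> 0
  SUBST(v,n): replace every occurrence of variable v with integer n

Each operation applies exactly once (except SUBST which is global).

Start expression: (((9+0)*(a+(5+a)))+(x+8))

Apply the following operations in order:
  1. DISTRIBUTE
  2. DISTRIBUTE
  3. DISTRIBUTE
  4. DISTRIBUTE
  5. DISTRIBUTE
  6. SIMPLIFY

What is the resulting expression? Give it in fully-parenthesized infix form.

Start: (((9+0)*(a+(5+a)))+(x+8))
Apply DISTRIBUTE at L (target: ((9+0)*(a+(5+a)))): (((9+0)*(a+(5+a)))+(x+8)) -> ((((9+0)*a)+((9+0)*(5+a)))+(x+8))
Apply DISTRIBUTE at LL (target: ((9+0)*a)): ((((9+0)*a)+((9+0)*(5+a)))+(x+8)) -> ((((9*a)+(0*a))+((9+0)*(5+a)))+(x+8))
Apply DISTRIBUTE at LR (target: ((9+0)*(5+a))): ((((9*a)+(0*a))+((9+0)*(5+a)))+(x+8)) -> ((((9*a)+(0*a))+(((9+0)*5)+((9+0)*a)))+(x+8))
Apply DISTRIBUTE at LRL (target: ((9+0)*5)): ((((9*a)+(0*a))+(((9+0)*5)+((9+0)*a)))+(x+8)) -> ((((9*a)+(0*a))+(((9*5)+(0*5))+((9+0)*a)))+(x+8))
Apply DISTRIBUTE at LRR (target: ((9+0)*a)): ((((9*a)+(0*a))+(((9*5)+(0*5))+((9+0)*a)))+(x+8)) -> ((((9*a)+(0*a))+(((9*5)+(0*5))+((9*a)+(0*a))))+(x+8))
Apply SIMPLIFY at LLR (target: (0*a)): ((((9*a)+(0*a))+(((9*5)+(0*5))+((9*a)+(0*a))))+(x+8)) -> ((((9*a)+0)+(((9*5)+(0*5))+((9*a)+(0*a))))+(x+8))

Answer: ((((9*a)+0)+(((9*5)+(0*5))+((9*a)+(0*a))))+(x+8))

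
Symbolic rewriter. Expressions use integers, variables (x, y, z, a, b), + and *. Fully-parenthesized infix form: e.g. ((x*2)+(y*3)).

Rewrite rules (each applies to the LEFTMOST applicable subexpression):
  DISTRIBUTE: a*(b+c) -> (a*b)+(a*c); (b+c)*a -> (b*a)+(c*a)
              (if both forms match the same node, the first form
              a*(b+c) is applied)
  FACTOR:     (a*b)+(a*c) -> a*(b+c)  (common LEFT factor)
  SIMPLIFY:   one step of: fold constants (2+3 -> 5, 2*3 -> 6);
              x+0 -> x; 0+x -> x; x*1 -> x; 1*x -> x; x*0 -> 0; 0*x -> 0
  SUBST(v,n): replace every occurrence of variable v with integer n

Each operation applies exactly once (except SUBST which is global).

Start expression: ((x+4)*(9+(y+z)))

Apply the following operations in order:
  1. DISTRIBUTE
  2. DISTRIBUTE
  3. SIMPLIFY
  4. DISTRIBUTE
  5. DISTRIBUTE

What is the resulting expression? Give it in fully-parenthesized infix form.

Start: ((x+4)*(9+(y+z)))
Apply DISTRIBUTE at root (target: ((x+4)*(9+(y+z)))): ((x+4)*(9+(y+z))) -> (((x+4)*9)+((x+4)*(y+z)))
Apply DISTRIBUTE at L (target: ((x+4)*9)): (((x+4)*9)+((x+4)*(y+z))) -> (((x*9)+(4*9))+((x+4)*(y+z)))
Apply SIMPLIFY at LR (target: (4*9)): (((x*9)+(4*9))+((x+4)*(y+z))) -> (((x*9)+36)+((x+4)*(y+z)))
Apply DISTRIBUTE at R (target: ((x+4)*(y+z))): (((x*9)+36)+((x+4)*(y+z))) -> (((x*9)+36)+(((x+4)*y)+((x+4)*z)))
Apply DISTRIBUTE at RL (target: ((x+4)*y)): (((x*9)+36)+(((x+4)*y)+((x+4)*z))) -> (((x*9)+36)+(((x*y)+(4*y))+((x+4)*z)))

Answer: (((x*9)+36)+(((x*y)+(4*y))+((x+4)*z)))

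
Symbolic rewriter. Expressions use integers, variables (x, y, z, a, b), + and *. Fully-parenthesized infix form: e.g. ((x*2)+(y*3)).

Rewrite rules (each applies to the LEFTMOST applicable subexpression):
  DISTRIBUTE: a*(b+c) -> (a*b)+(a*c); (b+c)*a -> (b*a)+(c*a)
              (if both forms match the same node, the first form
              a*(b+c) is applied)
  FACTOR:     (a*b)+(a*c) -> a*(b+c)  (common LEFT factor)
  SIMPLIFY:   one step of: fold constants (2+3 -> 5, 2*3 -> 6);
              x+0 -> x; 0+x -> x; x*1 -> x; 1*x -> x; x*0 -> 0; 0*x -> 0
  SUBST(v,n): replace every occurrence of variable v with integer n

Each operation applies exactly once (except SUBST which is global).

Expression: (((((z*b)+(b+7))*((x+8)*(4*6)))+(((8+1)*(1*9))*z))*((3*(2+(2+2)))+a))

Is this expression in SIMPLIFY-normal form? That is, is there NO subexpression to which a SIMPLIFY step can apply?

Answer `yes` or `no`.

Expression: (((((z*b)+(b+7))*((x+8)*(4*6)))+(((8+1)*(1*9))*z))*((3*(2+(2+2)))+a))
Scanning for simplifiable subexpressions (pre-order)...
  at root: (((((z*b)+(b+7))*((x+8)*(4*6)))+(((8+1)*(1*9))*z))*((3*(2+(2+2)))+a)) (not simplifiable)
  at L: ((((z*b)+(b+7))*((x+8)*(4*6)))+(((8+1)*(1*9))*z)) (not simplifiable)
  at LL: (((z*b)+(b+7))*((x+8)*(4*6))) (not simplifiable)
  at LLL: ((z*b)+(b+7)) (not simplifiable)
  at LLLL: (z*b) (not simplifiable)
  at LLLR: (b+7) (not simplifiable)
  at LLR: ((x+8)*(4*6)) (not simplifiable)
  at LLRL: (x+8) (not simplifiable)
  at LLRR: (4*6) (SIMPLIFIABLE)
  at LR: (((8+1)*(1*9))*z) (not simplifiable)
  at LRL: ((8+1)*(1*9)) (not simplifiable)
  at LRLL: (8+1) (SIMPLIFIABLE)
  at LRLR: (1*9) (SIMPLIFIABLE)
  at R: ((3*(2+(2+2)))+a) (not simplifiable)
  at RL: (3*(2+(2+2))) (not simplifiable)
  at RLR: (2+(2+2)) (not simplifiable)
  at RLRR: (2+2) (SIMPLIFIABLE)
Found simplifiable subexpr at path LLRR: (4*6)
One SIMPLIFY step would give: (((((z*b)+(b+7))*((x+8)*24))+(((8+1)*(1*9))*z))*((3*(2+(2+2)))+a))
-> NOT in normal form.

Answer: no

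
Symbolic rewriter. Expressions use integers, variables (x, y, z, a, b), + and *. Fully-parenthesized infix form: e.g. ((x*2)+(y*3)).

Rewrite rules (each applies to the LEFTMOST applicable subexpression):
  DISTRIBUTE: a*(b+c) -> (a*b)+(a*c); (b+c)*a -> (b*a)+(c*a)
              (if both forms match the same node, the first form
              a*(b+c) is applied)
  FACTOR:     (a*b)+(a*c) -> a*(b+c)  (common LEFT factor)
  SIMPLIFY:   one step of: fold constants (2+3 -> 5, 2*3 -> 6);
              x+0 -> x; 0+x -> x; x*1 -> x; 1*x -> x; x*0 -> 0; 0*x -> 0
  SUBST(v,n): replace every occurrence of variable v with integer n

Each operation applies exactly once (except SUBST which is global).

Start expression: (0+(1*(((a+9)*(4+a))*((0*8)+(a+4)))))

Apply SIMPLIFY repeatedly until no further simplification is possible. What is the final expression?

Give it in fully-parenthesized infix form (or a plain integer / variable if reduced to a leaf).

Start: (0+(1*(((a+9)*(4+a))*((0*8)+(a+4)))))
Step 1: at root: (0+(1*(((a+9)*(4+a))*((0*8)+(a+4))))) -> (1*(((a+9)*(4+a))*((0*8)+(a+4)))); overall: (0+(1*(((a+9)*(4+a))*((0*8)+(a+4))))) -> (1*(((a+9)*(4+a))*((0*8)+(a+4))))
Step 2: at root: (1*(((a+9)*(4+a))*((0*8)+(a+4)))) -> (((a+9)*(4+a))*((0*8)+(a+4))); overall: (1*(((a+9)*(4+a))*((0*8)+(a+4)))) -> (((a+9)*(4+a))*((0*8)+(a+4)))
Step 3: at RL: (0*8) -> 0; overall: (((a+9)*(4+a))*((0*8)+(a+4))) -> (((a+9)*(4+a))*(0+(a+4)))
Step 4: at R: (0+(a+4)) -> (a+4); overall: (((a+9)*(4+a))*(0+(a+4))) -> (((a+9)*(4+a))*(a+4))
Fixed point: (((a+9)*(4+a))*(a+4))

Answer: (((a+9)*(4+a))*(a+4))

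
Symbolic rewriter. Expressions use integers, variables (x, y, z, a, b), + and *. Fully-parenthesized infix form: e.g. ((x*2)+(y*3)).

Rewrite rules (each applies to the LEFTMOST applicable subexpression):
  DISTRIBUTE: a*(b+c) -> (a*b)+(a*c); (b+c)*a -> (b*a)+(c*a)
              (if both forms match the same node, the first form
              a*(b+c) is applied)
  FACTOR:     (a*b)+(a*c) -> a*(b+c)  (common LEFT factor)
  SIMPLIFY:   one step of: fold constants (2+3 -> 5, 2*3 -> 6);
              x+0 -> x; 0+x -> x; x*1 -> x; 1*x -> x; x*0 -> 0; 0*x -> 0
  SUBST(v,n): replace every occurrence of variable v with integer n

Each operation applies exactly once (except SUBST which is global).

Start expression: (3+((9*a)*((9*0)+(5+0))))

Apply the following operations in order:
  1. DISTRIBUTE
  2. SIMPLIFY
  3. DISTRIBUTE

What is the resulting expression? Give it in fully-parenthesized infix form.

Answer: (3+(((9*a)*0)+(((9*a)*5)+((9*a)*0))))

Derivation:
Start: (3+((9*a)*((9*0)+(5+0))))
Apply DISTRIBUTE at R (target: ((9*a)*((9*0)+(5+0)))): (3+((9*a)*((9*0)+(5+0)))) -> (3+(((9*a)*(9*0))+((9*a)*(5+0))))
Apply SIMPLIFY at RLR (target: (9*0)): (3+(((9*a)*(9*0))+((9*a)*(5+0)))) -> (3+(((9*a)*0)+((9*a)*(5+0))))
Apply DISTRIBUTE at RR (target: ((9*a)*(5+0))): (3+(((9*a)*0)+((9*a)*(5+0)))) -> (3+(((9*a)*0)+(((9*a)*5)+((9*a)*0))))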